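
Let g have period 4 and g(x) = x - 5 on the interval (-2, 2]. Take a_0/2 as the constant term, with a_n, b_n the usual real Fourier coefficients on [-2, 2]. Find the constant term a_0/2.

-5

a_0 = 1/2 ∫_{-2}^{2} g(x) dx = 1/2 · (-20) = -10.
So the constant term a_0/2 = -5.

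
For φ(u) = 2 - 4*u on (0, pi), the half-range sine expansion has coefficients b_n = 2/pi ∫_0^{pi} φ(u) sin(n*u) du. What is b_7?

b_7 = 2/pi ∫_0^{pi} (2 - 4*u) sin(7*u) du.
Integrating by parts (boundary term plus one more integral), an antiderivative of (2 - 4*u) sin(7*u) is 4*u*cos(7*u)/7 - 4*sin(7*u)/49 - 2*cos(7*u)/7; evaluating from 0 to pi: ∫_{0}^{pi} (2 - 4*u) sin(7*u) du = (2/7 - 4*pi/7) - (-2/7) = 4/7 - 4*pi/7.
Hence b_7 = (2/pi)·(4/7 - 4*pi/7) = 8*(1 - pi)/(7*pi).

8*(1 - pi)/(7*pi)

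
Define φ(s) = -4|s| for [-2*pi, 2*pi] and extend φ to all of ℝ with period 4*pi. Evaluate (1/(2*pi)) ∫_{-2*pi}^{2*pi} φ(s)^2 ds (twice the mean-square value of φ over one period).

(1/(2*pi)) ∫_{-2*pi}^{2*pi} φ(s)^2 ds = (1/(2*pi)) · (256*pi**3/3) = 128*pi**2/3.

128*pi**2/3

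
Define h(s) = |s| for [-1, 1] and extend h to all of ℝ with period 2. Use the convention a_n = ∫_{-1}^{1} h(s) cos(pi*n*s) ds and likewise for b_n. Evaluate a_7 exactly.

a_7 = ∫_{-1}^{1} h(s) cos(7*pi*s) ds.
h is even and cos(7*pi*s) is even, so the integrand is even and a_7 = 2 ∫_0^{1} h(s) cos(7*pi*s) ds.
Integrating by parts (boundary term plus one more integral), an antiderivative of (s) cos(7*pi*s) is s*sin(7*pi*s)/(7*pi) + cos(7*pi*s)/(49*pi**2); evaluating from 0 to 1: ∫_{0}^{1} (s) cos(7*pi*s) ds = (-1/(49*pi**2)) - (1/(49*pi**2)) = -2/(49*pi**2).
Hence a_7 = 2·(-2/(49*pi**2)) = -4/(49*pi**2).

-4/(49*pi**2)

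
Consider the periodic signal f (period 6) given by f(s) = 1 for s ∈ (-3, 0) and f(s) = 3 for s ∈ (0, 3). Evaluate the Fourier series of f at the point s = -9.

s = -9 differs from s = -3 by -1 full period(s), and the series is 6-periodic.
At s = -3 the one-sided limits are f(-3^-) = 3 and f(-3^+) = 1.
By Dirichlet's theorem the series converges to their average, [(3) + (1)]/2 = 2.

2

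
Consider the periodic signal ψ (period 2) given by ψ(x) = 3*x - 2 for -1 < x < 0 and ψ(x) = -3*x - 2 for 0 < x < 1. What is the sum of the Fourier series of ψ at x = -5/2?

x = -5/2 differs from x = -1/2 by -1 full period(s), and the series is 2-periodic.
ψ is continuous at x = -1/2 with value -7/2, so the series converges to -7/2 there.

-7/2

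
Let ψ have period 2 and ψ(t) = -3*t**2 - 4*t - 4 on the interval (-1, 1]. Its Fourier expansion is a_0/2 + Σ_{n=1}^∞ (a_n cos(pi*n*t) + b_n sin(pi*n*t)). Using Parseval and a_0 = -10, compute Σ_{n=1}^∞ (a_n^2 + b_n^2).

184/15

Parseval: a_0^2/2 + Σ_{n≥1} (a_n^2+b_n^2) = ∫_{-1}^{1} ψ(t)^2 dt = 934/15.
Subtract a_0^2/2 = 50: Σ (a_n^2+b_n^2) = 184/15.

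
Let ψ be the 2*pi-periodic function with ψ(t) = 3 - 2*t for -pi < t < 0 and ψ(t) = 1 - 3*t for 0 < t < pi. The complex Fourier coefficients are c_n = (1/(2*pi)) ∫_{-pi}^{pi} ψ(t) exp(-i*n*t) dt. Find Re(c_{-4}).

Since ψ is real-valued, Re(c_{-4}) = (1/(2*pi)) ∫_{-pi}^{pi} ψ(t) cos(-4*t) dt = a_{4}/2.
Split the integral at the breakpoints.
Integrating by parts (boundary term plus one more integral), an antiderivative of (3 - 2*t) cos(-4*t) is -t*sin(4*t)/2 + 3*sin(4*t)/4 - cos(4*t)/8; evaluating from -pi to 0: ∫_{-pi}^{0} (3 - 2*t) cos(-4*t) dt = (-1/8) - (-1/8) = 0.
Integrating by parts (boundary term plus one more integral), an antiderivative of (1 - 3*t) cos(-4*t) is -3*t*sin(4*t)/4 + sin(4*t)/4 - 3*cos(4*t)/16; evaluating from 0 to pi: ∫_{0}^{pi} (1 - 3*t) cos(-4*t) dt = (-3/16) - (-3/16) = 0.
So ∫_{-pi}^{pi} ψ(t) cos(-4*t) dt = 0.
Hence Re(c_{-4}) = (1/(2*pi))·(0) = 0.

0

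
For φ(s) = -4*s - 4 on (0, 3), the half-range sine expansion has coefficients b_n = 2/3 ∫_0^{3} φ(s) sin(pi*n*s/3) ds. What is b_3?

-40/(3*pi)

b_3 = 2/3 ∫_0^{3} (-4*s - 4) sin(pi*s) ds.
Integrating by parts (boundary term plus one more integral), an antiderivative of (-4*s - 4) sin(pi*s) is 4*s*cos(pi*s)/pi - 4*sin(pi*s)/pi**2 + 4*cos(pi*s)/pi; evaluating from 0 to 3: ∫_{0}^{3} (-4*s - 4) sin(pi*s) ds = (-16/pi) - (4/pi) = -20/pi.
Hence b_3 = (2/3)·(-20/pi) = -40/(3*pi).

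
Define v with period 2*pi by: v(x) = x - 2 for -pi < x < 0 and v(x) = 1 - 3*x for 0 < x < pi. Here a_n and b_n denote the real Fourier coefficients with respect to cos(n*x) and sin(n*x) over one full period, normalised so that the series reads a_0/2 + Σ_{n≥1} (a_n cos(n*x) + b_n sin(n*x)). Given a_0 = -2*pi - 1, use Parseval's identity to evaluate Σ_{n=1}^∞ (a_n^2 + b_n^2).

-3*pi + 9/2 + 4*pi**2/3

Parseval: a_0^2/2 + Σ_{n≥1} (a_n^2+b_n^2) = 1/pi ∫_{-pi}^{pi} v(x)^2 dx = -pi + 5 + 10*pi**2/3.
Subtract a_0^2/2 = (1 + 2*pi)**2/2: Σ (a_n^2+b_n^2) = -3*pi + 9/2 + 4*pi**2/3.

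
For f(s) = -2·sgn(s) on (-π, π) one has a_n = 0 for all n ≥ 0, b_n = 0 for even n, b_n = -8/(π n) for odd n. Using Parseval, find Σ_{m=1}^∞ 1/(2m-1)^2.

pi**2/8

Parseval: Σ b_n^2 = (1/π) ∫_{-π}^{π} f(s)^2 ds = 8.
Only odd n contribute, with b_n^2 = 64/(π^2 n^2), so Σ_{m≥1} 1/(2m-1)^2 = π^2·(8)/64 = pi**2/8.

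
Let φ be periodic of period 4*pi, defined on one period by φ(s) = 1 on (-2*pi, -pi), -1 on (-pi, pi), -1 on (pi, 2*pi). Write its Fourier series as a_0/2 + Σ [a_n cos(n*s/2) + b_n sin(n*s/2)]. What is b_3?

-2/(3*pi)

b_3 = (1/(2*pi)) ∫_{-2*pi}^{2*pi} φ(s) sin(3*s/2) ds.
Split the integral at the breakpoints.
Directly, an antiderivative of (1) sin(3*s/2) is -2*cos(3*s/2)/3; evaluating from -2*pi to -pi: ∫_{-2*pi}^{-pi} (1) sin(3*s/2) ds = (0) - (2/3) = -2/3.
Directly, an antiderivative of (-1) sin(3*s/2) is 2*cos(3*s/2)/3; evaluating from -pi to pi: ∫_{-pi}^{pi} (-1) sin(3*s/2) ds = (0) - (0) = 0.
Directly, an antiderivative of (-1) sin(3*s/2) is 2*cos(3*s/2)/3; evaluating from pi to 2*pi: ∫_{pi}^{2*pi} (-1) sin(3*s/2) ds = (-2/3) - (0) = -2/3.
Summing the pieces and multiplying by (1/(2*pi)) gives b_3 = -2/(3*pi).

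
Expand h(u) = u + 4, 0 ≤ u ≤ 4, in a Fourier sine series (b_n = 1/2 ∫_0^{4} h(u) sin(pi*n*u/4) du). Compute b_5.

24/(5*pi)

b_5 = 1/2 ∫_0^{4} (u + 4) sin(5*pi*u/4) du.
Integrating by parts (boundary term plus one more integral), an antiderivative of (u + 4) sin(5*pi*u/4) is -4*u*cos(5*pi*u/4)/(5*pi) + 16*sin(5*pi*u/4)/(25*pi**2) - 16*cos(5*pi*u/4)/(5*pi); evaluating from 0 to 4: ∫_{0}^{4} (u + 4) sin(5*pi*u/4) du = (32/(5*pi)) - (-16/(5*pi)) = 48/(5*pi).
Hence b_5 = (1/2)·(48/(5*pi)) = 24/(5*pi).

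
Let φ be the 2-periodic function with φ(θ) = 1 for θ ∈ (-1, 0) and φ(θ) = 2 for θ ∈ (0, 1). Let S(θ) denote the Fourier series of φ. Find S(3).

3/2

θ = 3 differs from θ = 1 by 1 full period(s), and the series is 2-periodic.
At θ = 1 the one-sided limits are φ(1^-) = 2 and φ(1^+) = 1.
By Dirichlet's theorem the series converges to their average, [(2) + (1)]/2 = 3/2.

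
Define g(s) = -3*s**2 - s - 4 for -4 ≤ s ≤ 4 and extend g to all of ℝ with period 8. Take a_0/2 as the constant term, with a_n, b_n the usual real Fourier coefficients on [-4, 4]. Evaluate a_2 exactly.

a_2 = 1/4 ∫_{-4}^{4} g(s) cos(pi*s/2) ds.
Integrating by parts twice (tabular method), an antiderivative of (-3*s**2 - s - 4) cos(pi*s/2) is -6*s**2*sin(pi*s/2)/pi - 2*s*sin(pi*s/2)/pi - 24*s*cos(pi*s/2)/pi**2 - 8*sin(pi*s/2)/pi + 48*sin(pi*s/2)/pi**3 - 4*cos(pi*s/2)/pi**2; evaluating from -4 to 4: ∫_{-4}^{4} (-3*s**2 - s - 4) cos(pi*s/2) ds = (-100/pi**2) - (92/pi**2) = -192/pi**2.
Hence a_2 = (1/4)·(-192/pi**2) = -48/pi**2.

-48/pi**2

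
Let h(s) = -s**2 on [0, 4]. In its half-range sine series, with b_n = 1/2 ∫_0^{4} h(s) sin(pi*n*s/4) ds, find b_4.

8/pi

b_4 = 1/2 ∫_0^{4} (-s**2) sin(pi*s) ds.
Integrating by parts twice (tabular method), an antiderivative of (-s**2) sin(pi*s) is s**2*cos(pi*s)/pi - 2*s*sin(pi*s)/pi**2 - 2*cos(pi*s)/pi**3; evaluating from 0 to 4: ∫_{0}^{4} (-s**2) sin(pi*s) ds = (-2/pi**3 + 16/pi) - (-2/pi**3) = 16/pi.
Hence b_4 = (1/2)·(16/pi) = 8/pi.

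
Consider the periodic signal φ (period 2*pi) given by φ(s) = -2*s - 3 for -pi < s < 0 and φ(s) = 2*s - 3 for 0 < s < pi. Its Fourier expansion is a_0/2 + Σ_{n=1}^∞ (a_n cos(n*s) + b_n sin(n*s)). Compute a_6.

a_6 = 1/pi ∫_{-pi}^{pi} φ(s) cos(6*s) ds.
φ is even and cos(6*s) is even, so the integrand is even and a_6 = 2/pi ∫_0^{pi} φ(s) cos(6*s) ds.
Integrating by parts (boundary term plus one more integral), an antiderivative of (2*s - 3) cos(6*s) is s*sin(6*s)/3 - sin(6*s)/2 + cos(6*s)/18; evaluating from 0 to pi: ∫_{0}^{pi} (2*s - 3) cos(6*s) ds = (1/18) - (1/18) = 0.
Hence a_6 = (2/pi)·(0) = 0.

0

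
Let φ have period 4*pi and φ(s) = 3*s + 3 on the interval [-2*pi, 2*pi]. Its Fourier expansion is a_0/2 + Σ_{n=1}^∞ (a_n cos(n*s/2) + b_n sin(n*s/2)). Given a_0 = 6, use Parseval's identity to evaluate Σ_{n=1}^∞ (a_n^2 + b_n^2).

Parseval: a_0^2/2 + Σ_{n≥1} (a_n^2+b_n^2) = (1/(2*pi)) ∫_{-2*pi}^{2*pi} φ(s)^2 ds = 18 + 24*pi**2.
Subtract a_0^2/2 = 18: Σ (a_n^2+b_n^2) = 24*pi**2.

24*pi**2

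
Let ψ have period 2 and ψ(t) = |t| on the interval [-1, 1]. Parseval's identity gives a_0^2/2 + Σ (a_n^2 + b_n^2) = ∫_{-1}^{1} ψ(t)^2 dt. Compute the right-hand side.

2/3

∫_{-1}^{1} ψ(t)^2 dt = 2/3.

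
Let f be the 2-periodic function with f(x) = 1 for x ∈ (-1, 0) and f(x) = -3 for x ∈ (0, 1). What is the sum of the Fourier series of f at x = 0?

-1

At x = 0 the one-sided limits are f(0^-) = 1 and f(0^+) = -3.
By Dirichlet's theorem the series converges to their average, [(1) + (-3)]/2 = -1.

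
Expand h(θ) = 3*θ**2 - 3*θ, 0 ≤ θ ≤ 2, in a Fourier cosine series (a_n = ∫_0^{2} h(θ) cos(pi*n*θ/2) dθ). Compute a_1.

a_1 = ∫_0^{2} (3*θ**2 - 3*θ) cos(pi*θ/2) dθ.
Integrating by parts twice (tabular method), an antiderivative of (3*θ**2 - 3*θ) cos(pi*θ/2) is 6*θ**2*sin(pi*θ/2)/pi - 6*θ*sin(pi*θ/2)/pi + 24*θ*cos(pi*θ/2)/pi**2 - 48*sin(pi*θ/2)/pi**3 - 12*cos(pi*θ/2)/pi**2; evaluating from 0 to 2: ∫_{0}^{2} (3*θ**2 - 3*θ) cos(pi*θ/2) dθ = (-36/pi**2) - (-12/pi**2) = -24/pi**2.
Hence a_1 = -24/pi**2.

-24/pi**2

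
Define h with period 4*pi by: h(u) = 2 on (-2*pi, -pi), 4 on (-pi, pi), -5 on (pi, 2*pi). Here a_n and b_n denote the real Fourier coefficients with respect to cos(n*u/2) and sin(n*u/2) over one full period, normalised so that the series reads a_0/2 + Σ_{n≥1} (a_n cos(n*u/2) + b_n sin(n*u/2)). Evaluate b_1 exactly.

b_1 = (1/(2*pi)) ∫_{-2*pi}^{2*pi} h(u) sin(u/2) du.
Split the integral at the breakpoints.
Directly, an antiderivative of (2) sin(u/2) is -4*cos(u/2); evaluating from -2*pi to -pi: ∫_{-2*pi}^{-pi} (2) sin(u/2) du = (0) - (4) = -4.
Directly, an antiderivative of (4) sin(u/2) is -8*cos(u/2); evaluating from -pi to pi: ∫_{-pi}^{pi} (4) sin(u/2) du = (0) - (0) = 0.
Directly, an antiderivative of (-5) sin(u/2) is 10*cos(u/2); evaluating from pi to 2*pi: ∫_{pi}^{2*pi} (-5) sin(u/2) du = (-10) - (0) = -10.
Summing the pieces and multiplying by (1/(2*pi)) gives b_1 = -7/pi.

-7/pi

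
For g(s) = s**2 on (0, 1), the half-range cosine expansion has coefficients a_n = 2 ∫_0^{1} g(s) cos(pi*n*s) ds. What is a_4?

1/(4*pi**2)

a_4 = 2 ∫_0^{1} (s**2) cos(4*pi*s) ds.
Integrating by parts twice (tabular method), an antiderivative of (s**2) cos(4*pi*s) is s**2*sin(4*pi*s)/(4*pi) + s*cos(4*pi*s)/(8*pi**2) - sin(4*pi*s)/(32*pi**3); evaluating from 0 to 1: ∫_{0}^{1} (s**2) cos(4*pi*s) ds = (1/(8*pi**2)) - (0) = 1/(8*pi**2).
Hence a_4 = 2·(1/(8*pi**2)) = 1/(4*pi**2).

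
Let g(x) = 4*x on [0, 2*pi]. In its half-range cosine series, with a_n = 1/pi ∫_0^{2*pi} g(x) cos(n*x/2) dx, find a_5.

a_5 = 1/pi ∫_0^{2*pi} (4*x) cos(5*x/2) dx.
Integrating by parts (boundary term plus one more integral), an antiderivative of (4*x) cos(5*x/2) is 8*x*sin(5*x/2)/5 + 16*cos(5*x/2)/25; evaluating from 0 to 2*pi: ∫_{0}^{2*pi} (4*x) cos(5*x/2) dx = (-16/25) - (16/25) = -32/25.
Hence a_5 = (1/pi)·(-32/25) = -32/(25*pi).

-32/(25*pi)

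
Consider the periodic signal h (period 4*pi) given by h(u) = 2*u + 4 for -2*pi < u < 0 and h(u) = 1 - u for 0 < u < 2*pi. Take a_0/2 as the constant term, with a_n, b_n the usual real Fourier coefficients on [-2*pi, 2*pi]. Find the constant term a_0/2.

a_0 = (1/(2*pi)) ∫_{-2*pi}^{2*pi} h(u) du = (1/(2*pi)) · (2*pi*(5 - 3*pi)) = 5 - 3*pi.
So the constant term a_0/2 = 5/2 - 3*pi/2.

5/2 - 3*pi/2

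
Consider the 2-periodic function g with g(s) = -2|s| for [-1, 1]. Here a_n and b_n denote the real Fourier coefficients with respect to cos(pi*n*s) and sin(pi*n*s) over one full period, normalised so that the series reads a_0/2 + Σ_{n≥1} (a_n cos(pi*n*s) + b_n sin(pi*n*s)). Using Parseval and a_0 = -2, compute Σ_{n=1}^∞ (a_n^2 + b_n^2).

Parseval: a_0^2/2 + Σ_{n≥1} (a_n^2+b_n^2) = ∫_{-1}^{1} g(s)^2 ds = 8/3.
Subtract a_0^2/2 = 2: Σ (a_n^2+b_n^2) = 2/3.

2/3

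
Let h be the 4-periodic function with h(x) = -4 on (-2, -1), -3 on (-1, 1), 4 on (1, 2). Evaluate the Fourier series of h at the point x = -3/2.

h is continuous at x = -3/2 with value -4, so the series converges to -4 there.

-4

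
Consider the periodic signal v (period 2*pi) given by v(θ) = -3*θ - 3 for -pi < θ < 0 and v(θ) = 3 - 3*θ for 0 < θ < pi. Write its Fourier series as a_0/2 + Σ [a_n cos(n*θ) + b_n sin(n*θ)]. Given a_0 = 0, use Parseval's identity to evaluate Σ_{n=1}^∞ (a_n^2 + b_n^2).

Parseval: a_0^2/2 + Σ_{n≥1} (a_n^2+b_n^2) = 1/pi ∫_{-pi}^{pi} v(θ)^2 dθ = -18*pi + 18 + 6*pi**2.
Subtract a_0^2/2 = 0: Σ (a_n^2+b_n^2) = -18*pi + 18 + 6*pi**2.

-18*pi + 18 + 6*pi**2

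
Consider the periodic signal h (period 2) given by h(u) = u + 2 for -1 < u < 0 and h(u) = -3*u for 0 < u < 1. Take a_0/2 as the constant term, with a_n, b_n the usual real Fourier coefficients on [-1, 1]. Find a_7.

a_7 = ∫_{-1}^{1} h(u) cos(7*pi*u) du.
Split the integral at the breakpoints.
Integrating by parts (boundary term plus one more integral), an antiderivative of (u + 2) cos(7*pi*u) is u*sin(7*pi*u)/(7*pi) + 2*sin(7*pi*u)/(7*pi) + cos(7*pi*u)/(49*pi**2); evaluating from -1 to 0: ∫_{-1}^{0} (u + 2) cos(7*pi*u) du = (1/(49*pi**2)) - (-1/(49*pi**2)) = 2/(49*pi**2).
Integrating by parts (boundary term plus one more integral), an antiderivative of (-3*u) cos(7*pi*u) is -3*u*sin(7*pi*u)/(7*pi) - 3*cos(7*pi*u)/(49*pi**2); evaluating from 0 to 1: ∫_{0}^{1} (-3*u) cos(7*pi*u) du = (3/(49*pi**2)) - (-3/(49*pi**2)) = 6/(49*pi**2).
Summing the pieces gives a_7 = 8/(49*pi**2).

8/(49*pi**2)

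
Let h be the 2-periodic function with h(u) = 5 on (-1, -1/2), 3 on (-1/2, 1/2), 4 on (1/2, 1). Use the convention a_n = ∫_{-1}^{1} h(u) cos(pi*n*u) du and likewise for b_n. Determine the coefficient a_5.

-3/(5*pi)

a_5 = ∫_{-1}^{1} h(u) cos(5*pi*u) du.
Split the integral at the breakpoints.
Directly, an antiderivative of (5) cos(5*pi*u) is sin(5*pi*u)/pi; evaluating from -1 to -1/2: ∫_{-1}^{-1/2} (5) cos(5*pi*u) du = (-1/pi) - (0) = -1/pi.
Directly, an antiderivative of (3) cos(5*pi*u) is 3*sin(5*pi*u)/(5*pi); evaluating from -1/2 to 1/2: ∫_{-1/2}^{1/2} (3) cos(5*pi*u) du = (3/(5*pi)) - (-3/(5*pi)) = 6/(5*pi).
Directly, an antiderivative of (4) cos(5*pi*u) is 4*sin(5*pi*u)/(5*pi); evaluating from 1/2 to 1: ∫_{1/2}^{1} (4) cos(5*pi*u) du = (0) - (4/(5*pi)) = -4/(5*pi).
Summing the pieces gives a_5 = -3/(5*pi).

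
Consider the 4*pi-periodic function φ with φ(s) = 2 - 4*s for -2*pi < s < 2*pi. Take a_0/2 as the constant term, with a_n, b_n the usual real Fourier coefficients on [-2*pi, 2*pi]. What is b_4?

4

b_4 = (1/(2*pi)) ∫_{-2*pi}^{2*pi} φ(s) sin(2*s) ds.
Integrating by parts (boundary term plus one more integral), an antiderivative of (2 - 4*s) sin(2*s) is 2*s*cos(2*s) - sin(2*s) - cos(2*s); evaluating from -2*pi to 2*pi: ∫_{-2*pi}^{2*pi} (2 - 4*s) sin(2*s) ds = (-1 + 4*pi) - (-4*pi - 1) = 8*pi.
Hence b_4 = (1/(2*pi))·(8*pi) = 4.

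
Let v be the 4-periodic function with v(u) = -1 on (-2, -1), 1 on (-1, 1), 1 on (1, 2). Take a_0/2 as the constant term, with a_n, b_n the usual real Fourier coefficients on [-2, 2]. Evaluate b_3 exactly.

b_3 = 1/2 ∫_{-2}^{2} v(u) sin(3*pi*u/2) du.
Split the integral at the breakpoints.
Directly, an antiderivative of (-1) sin(3*pi*u/2) is 2*cos(3*pi*u/2)/(3*pi); evaluating from -2 to -1: ∫_{-2}^{-1} (-1) sin(3*pi*u/2) du = (0) - (-2/(3*pi)) = 2/(3*pi).
Directly, an antiderivative of (1) sin(3*pi*u/2) is -2*cos(3*pi*u/2)/(3*pi); evaluating from -1 to 1: ∫_{-1}^{1} (1) sin(3*pi*u/2) du = (0) - (0) = 0.
Directly, an antiderivative of (1) sin(3*pi*u/2) is -2*cos(3*pi*u/2)/(3*pi); evaluating from 1 to 2: ∫_{1}^{2} (1) sin(3*pi*u/2) du = (2/(3*pi)) - (0) = 2/(3*pi).
Summing the pieces and multiplying by (1/2) gives b_3 = 2/(3*pi).

2/(3*pi)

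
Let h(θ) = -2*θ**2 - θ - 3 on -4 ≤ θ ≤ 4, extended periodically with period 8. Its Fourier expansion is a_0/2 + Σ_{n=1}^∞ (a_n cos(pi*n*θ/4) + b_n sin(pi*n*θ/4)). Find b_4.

b_4 = 1/4 ∫_{-4}^{4} h(θ) sin(pi*θ) dθ.
Integrating by parts twice (tabular method), an antiderivative of (-2*θ**2 - θ - 3) sin(pi*θ) is 2*θ**2*cos(pi*θ)/pi - 4*θ*sin(pi*θ)/pi**2 + θ*cos(pi*θ)/pi - sin(pi*θ)/pi**2 - 4*cos(pi*θ)/pi**3 + 3*cos(pi*θ)/pi; evaluating from -4 to 4: ∫_{-4}^{4} (-2*θ**2 - θ - 3) sin(pi*θ) dθ = (-4/pi**3 + 39/pi) - (-4/pi**3 + 31/pi) = 8/pi.
Hence b_4 = (1/4)·(8/pi) = 2/pi.

2/pi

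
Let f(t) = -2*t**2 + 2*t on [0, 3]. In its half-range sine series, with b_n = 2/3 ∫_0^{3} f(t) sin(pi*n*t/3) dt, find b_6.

b_6 = 2/3 ∫_0^{3} (-2*t**2 + 2*t) sin(2*pi*t) dt.
Integrating by parts twice (tabular method), an antiderivative of (-2*t**2 + 2*t) sin(2*pi*t) is t**2*cos(2*pi*t)/pi - t*sin(2*pi*t)/pi**2 - t*cos(2*pi*t)/pi + sin(2*pi*t)/(2*pi**2) - cos(2*pi*t)/(2*pi**3); evaluating from 0 to 3: ∫_{0}^{3} (-2*t**2 + 2*t) sin(2*pi*t) dt = (-1/(2*pi**3) + 6/pi) - (-1/(2*pi**3)) = 6/pi.
Hence b_6 = (2/3)·(6/pi) = 4/pi.

4/pi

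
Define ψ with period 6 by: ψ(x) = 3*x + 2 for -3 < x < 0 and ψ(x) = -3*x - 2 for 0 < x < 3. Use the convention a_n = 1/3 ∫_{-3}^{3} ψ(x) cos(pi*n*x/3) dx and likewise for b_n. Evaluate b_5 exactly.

-8/(5*pi)

b_5 = 1/3 ∫_{-3}^{3} ψ(x) sin(5*pi*x/3) dx.
Split the integral at the breakpoints.
Integrating by parts (boundary term plus one more integral), an antiderivative of (3*x + 2) sin(5*pi*x/3) is -9*x*cos(5*pi*x/3)/(5*pi) + 27*sin(5*pi*x/3)/(25*pi**2) - 6*cos(5*pi*x/3)/(5*pi); evaluating from -3 to 0: ∫_{-3}^{0} (3*x + 2) sin(5*pi*x/3) dx = (-6/(5*pi)) - (-21/(5*pi)) = 3/pi.
Integrating by parts (boundary term plus one more integral), an antiderivative of (-3*x - 2) sin(5*pi*x/3) is 9*x*cos(5*pi*x/3)/(5*pi) - 27*sin(5*pi*x/3)/(25*pi**2) + 6*cos(5*pi*x/3)/(5*pi); evaluating from 0 to 3: ∫_{0}^{3} (-3*x - 2) sin(5*pi*x/3) dx = (-33/(5*pi)) - (6/(5*pi)) = -39/(5*pi).
Summing the pieces and multiplying by (1/3) gives b_5 = -8/(5*pi).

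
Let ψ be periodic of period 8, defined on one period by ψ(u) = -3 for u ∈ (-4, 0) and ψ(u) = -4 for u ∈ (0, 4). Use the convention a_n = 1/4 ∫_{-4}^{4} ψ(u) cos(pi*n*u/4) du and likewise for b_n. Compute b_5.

b_5 = 1/4 ∫_{-4}^{4} ψ(u) sin(5*pi*u/4) du.
Split the integral at the breakpoints.
Directly, an antiderivative of (-3) sin(5*pi*u/4) is 12*cos(5*pi*u/4)/(5*pi); evaluating from -4 to 0: ∫_{-4}^{0} (-3) sin(5*pi*u/4) du = (12/(5*pi)) - (-12/(5*pi)) = 24/(5*pi).
Directly, an antiderivative of (-4) sin(5*pi*u/4) is 16*cos(5*pi*u/4)/(5*pi); evaluating from 0 to 4: ∫_{0}^{4} (-4) sin(5*pi*u/4) du = (-16/(5*pi)) - (16/(5*pi)) = -32/(5*pi).
Summing the pieces and multiplying by (1/4) gives b_5 = -2/(5*pi).

-2/(5*pi)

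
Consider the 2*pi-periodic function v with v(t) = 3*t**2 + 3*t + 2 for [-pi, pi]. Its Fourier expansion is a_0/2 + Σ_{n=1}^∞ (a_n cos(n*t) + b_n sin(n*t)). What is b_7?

6/7

b_7 = 1/pi ∫_{-pi}^{pi} v(t) sin(7*t) dt.
Integrating by parts twice (tabular method), an antiderivative of (3*t**2 + 3*t + 2) sin(7*t) is -3*t**2*cos(7*t)/7 + 6*t*sin(7*t)/49 - 3*t*cos(7*t)/7 + 3*sin(7*t)/49 - 92*cos(7*t)/343; evaluating from -pi to pi: ∫_{-pi}^{pi} (3*t**2 + 3*t + 2) sin(7*t) dt = (92/343 + 3*pi/7 + 3*pi**2/7) - (-3*pi/7 + 92/343 + 3*pi**2/7) = 6*pi/7.
Hence b_7 = (1/pi)·(6*pi/7) = 6/7.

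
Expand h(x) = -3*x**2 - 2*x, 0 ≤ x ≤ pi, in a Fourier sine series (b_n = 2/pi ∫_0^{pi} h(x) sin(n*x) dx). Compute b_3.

-2*pi - 4/3 + 8/(9*pi)

b_3 = 2/pi ∫_0^{pi} (-3*x**2 - 2*x) sin(3*x) dx.
Integrating by parts twice (tabular method), an antiderivative of (-3*x**2 - 2*x) sin(3*x) is x**2*cos(3*x) - 2*x*sin(3*x)/3 + 2*x*cos(3*x)/3 - 2*sin(3*x)/9 - 2*cos(3*x)/9; evaluating from 0 to pi: ∫_{0}^{pi} (-3*x**2 - 2*x) sin(3*x) dx = (-pi**2 - 2*pi/3 + 2/9) - (-2/9) = -pi**2 - 2*pi/3 + 4/9.
Hence b_3 = (2/pi)·(-pi**2 - 2*pi/3 + 4/9) = -2*pi - 4/3 + 8/(9*pi).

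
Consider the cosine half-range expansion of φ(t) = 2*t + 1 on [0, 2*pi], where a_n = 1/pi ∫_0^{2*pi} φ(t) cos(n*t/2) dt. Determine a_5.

-16/(25*pi)

a_5 = 1/pi ∫_0^{2*pi} (2*t + 1) cos(5*t/2) dt.
Integrating by parts (boundary term plus one more integral), an antiderivative of (2*t + 1) cos(5*t/2) is 4*t*sin(5*t/2)/5 + 2*sin(5*t/2)/5 + 8*cos(5*t/2)/25; evaluating from 0 to 2*pi: ∫_{0}^{2*pi} (2*t + 1) cos(5*t/2) dt = (-8/25) - (8/25) = -16/25.
Hence a_5 = (1/pi)·(-16/25) = -16/(25*pi).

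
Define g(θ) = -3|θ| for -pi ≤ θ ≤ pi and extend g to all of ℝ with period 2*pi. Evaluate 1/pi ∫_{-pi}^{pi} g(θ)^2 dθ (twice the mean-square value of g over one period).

1/pi ∫_{-pi}^{pi} g(θ)^2 dθ = 1/pi · (6*pi**3) = 6*pi**2.

6*pi**2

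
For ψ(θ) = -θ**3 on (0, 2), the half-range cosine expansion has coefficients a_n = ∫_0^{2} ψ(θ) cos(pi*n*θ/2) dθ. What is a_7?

a_7 = ∫_0^{2} (-θ**3) cos(7*pi*θ/2) dθ.
Integrating by parts three times (tabular method), an antiderivative of (-θ**3) cos(7*pi*θ/2) is -2*θ**3*sin(7*pi*θ/2)/(7*pi) - 12*θ**2*cos(7*pi*θ/2)/(49*pi**2) + 48*θ*sin(7*pi*θ/2)/(343*pi**3) + 96*cos(7*pi*θ/2)/(2401*pi**4); evaluating from 0 to 2: ∫_{0}^{2} (-θ**3) cos(7*pi*θ/2) dθ = (48*(-2 + 49*pi**2)/(2401*pi**4)) - (96/(2401*pi**4)) = 48*(-4 + 49*pi**2)/(2401*pi**4).
Hence a_7 = 48*(-4 + 49*pi**2)/(2401*pi**4).

48*(-4 + 49*pi**2)/(2401*pi**4)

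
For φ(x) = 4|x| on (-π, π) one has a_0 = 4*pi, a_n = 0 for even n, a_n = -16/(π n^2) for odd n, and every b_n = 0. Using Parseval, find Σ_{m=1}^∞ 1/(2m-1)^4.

pi**4/96

Parseval: a_0^2/2 + Σ a_n^2 = (1/π) ∫_{-π}^{π} φ(x)^2 dx = 32*pi**2/3.
Subtract a_0^2/2 = 8*pi**2: Σ a_n^2 = 8*pi**2/3.
Only odd n contribute, with a_n^2 = 256/(π^2 n^4), so Σ_{m≥1} 1/(2m-1)^4 = π^2·(8*pi**2/3)/256 = pi**4/96.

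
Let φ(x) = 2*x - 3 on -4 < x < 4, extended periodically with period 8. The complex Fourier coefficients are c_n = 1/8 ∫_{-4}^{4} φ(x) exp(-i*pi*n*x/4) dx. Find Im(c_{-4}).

Since φ is real-valued, Im(c_{-4}) = -1/8 ∫_{-4}^{4} φ(x) sin(-pi*x) dx = b_{4}/2.
Integrating by parts (boundary term plus one more integral), an antiderivative of (2*x - 3) sin(-pi*x) is 2*x*cos(pi*x)/pi - 2*sin(pi*x)/pi**2 - 3*cos(pi*x)/pi; evaluating from -4 to 4: ∫_{-4}^{4} (2*x - 3) sin(-pi*x) dx = (5/pi) - (-11/pi) = 16/pi.
Hence Im(c_{-4}) = (-1/8)·(16/pi) = -2/pi.

-2/pi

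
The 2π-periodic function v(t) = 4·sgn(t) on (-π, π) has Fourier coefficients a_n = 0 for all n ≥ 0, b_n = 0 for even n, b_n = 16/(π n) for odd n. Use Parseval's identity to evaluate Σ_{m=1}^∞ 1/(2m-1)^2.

pi**2/8

Parseval: Σ b_n^2 = (1/π) ∫_{-π}^{π} v(t)^2 dt = 32.
Only odd n contribute, with b_n^2 = 256/(π^2 n^2), so Σ_{m≥1} 1/(2m-1)^2 = π^2·(32)/256 = pi**2/8.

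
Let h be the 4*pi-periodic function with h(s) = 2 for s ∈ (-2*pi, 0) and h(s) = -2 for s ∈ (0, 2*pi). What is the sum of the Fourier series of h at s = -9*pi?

2

s = -9*pi differs from s = -pi by -2 full period(s), and the series is 4*pi-periodic.
h is continuous at s = -pi with value 2, so the series converges to 2 there.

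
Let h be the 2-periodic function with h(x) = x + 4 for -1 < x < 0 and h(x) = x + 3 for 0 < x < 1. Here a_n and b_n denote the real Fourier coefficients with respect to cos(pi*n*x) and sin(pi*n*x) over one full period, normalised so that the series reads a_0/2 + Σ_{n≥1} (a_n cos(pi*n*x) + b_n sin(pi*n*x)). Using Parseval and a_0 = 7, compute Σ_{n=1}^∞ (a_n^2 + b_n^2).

Parseval: a_0^2/2 + Σ_{n≥1} (a_n^2+b_n^2) = ∫_{-1}^{1} h(x)^2 dx = 74/3.
Subtract a_0^2/2 = 49/2: Σ (a_n^2+b_n^2) = 1/6.

1/6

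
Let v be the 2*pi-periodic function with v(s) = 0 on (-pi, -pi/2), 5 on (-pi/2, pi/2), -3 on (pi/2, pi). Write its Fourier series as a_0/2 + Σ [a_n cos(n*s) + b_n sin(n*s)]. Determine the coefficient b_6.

1/pi

b_6 = 1/pi ∫_{-pi}^{pi} v(s) sin(6*s) ds.
Split the integral at the breakpoints.
∫_{-pi}^{-pi/2} (0) sin(6*s) ds = 0.
Directly, an antiderivative of (5) sin(6*s) is -5*cos(6*s)/6; evaluating from -pi/2 to pi/2: ∫_{-pi/2}^{pi/2} (5) sin(6*s) ds = (5/6) - (5/6) = 0.
Directly, an antiderivative of (-3) sin(6*s) is cos(6*s)/2; evaluating from pi/2 to pi: ∫_{pi/2}^{pi} (-3) sin(6*s) ds = (1/2) - (-1/2) = 1.
Summing the pieces and multiplying by (1/pi) gives b_6 = 1/pi.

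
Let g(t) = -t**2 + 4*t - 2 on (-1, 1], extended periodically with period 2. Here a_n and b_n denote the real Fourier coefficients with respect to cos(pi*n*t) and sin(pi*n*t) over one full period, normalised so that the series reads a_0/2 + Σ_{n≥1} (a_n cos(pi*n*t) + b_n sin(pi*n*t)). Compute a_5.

4/(25*pi**2)

a_5 = ∫_{-1}^{1} g(t) cos(5*pi*t) dt.
Integrating by parts twice (tabular method), an antiderivative of (-t**2 + 4*t - 2) cos(5*pi*t) is -t**2*sin(5*pi*t)/(5*pi) + 4*t*sin(5*pi*t)/(5*pi) - 2*t*cos(5*pi*t)/(25*pi**2) - 2*sin(5*pi*t)/(5*pi) + 2*sin(5*pi*t)/(125*pi**3) + 4*cos(5*pi*t)/(25*pi**2); evaluating from -1 to 1: ∫_{-1}^{1} (-t**2 + 4*t - 2) cos(5*pi*t) dt = (-2/(25*pi**2)) - (-6/(25*pi**2)) = 4/(25*pi**2).
Hence a_5 = 4/(25*pi**2).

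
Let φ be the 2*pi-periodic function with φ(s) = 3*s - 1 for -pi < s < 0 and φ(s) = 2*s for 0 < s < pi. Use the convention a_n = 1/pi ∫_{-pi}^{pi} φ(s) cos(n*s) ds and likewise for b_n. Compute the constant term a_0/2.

a_0 = 1/pi ∫_{-pi}^{pi} φ(s) ds = 1/pi · (-pi*(2 + pi)/2) = -pi/2 - 1.
So the constant term a_0/2 = -pi/4 - 1/2.

-pi/4 - 1/2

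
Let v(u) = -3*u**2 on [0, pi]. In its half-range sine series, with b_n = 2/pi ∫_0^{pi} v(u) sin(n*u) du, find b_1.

b_1 = 2/pi ∫_0^{pi} (-3*u**2) sin(u) du.
Integrating by parts twice (tabular method), an antiderivative of (-3*u**2) sin(u) is 3*u**2*cos(u) - 6*u*sin(u) - 6*cos(u); evaluating from 0 to pi: ∫_{0}^{pi} (-3*u**2) sin(u) du = (6 - 3*pi**2) - (-6) = 12 - 3*pi**2.
Hence b_1 = (2/pi)·(12 - 3*pi**2) = -6*pi + 24/pi.

-6*pi + 24/pi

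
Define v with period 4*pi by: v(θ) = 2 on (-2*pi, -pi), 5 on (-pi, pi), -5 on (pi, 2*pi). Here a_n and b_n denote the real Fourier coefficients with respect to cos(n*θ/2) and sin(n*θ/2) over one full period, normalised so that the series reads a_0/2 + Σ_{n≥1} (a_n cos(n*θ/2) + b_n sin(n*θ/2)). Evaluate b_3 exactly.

-7/(3*pi)

b_3 = (1/(2*pi)) ∫_{-2*pi}^{2*pi} v(θ) sin(3*θ/2) dθ.
Split the integral at the breakpoints.
Directly, an antiderivative of (2) sin(3*θ/2) is -4*cos(3*θ/2)/3; evaluating from -2*pi to -pi: ∫_{-2*pi}^{-pi} (2) sin(3*θ/2) dθ = (0) - (4/3) = -4/3.
Directly, an antiderivative of (5) sin(3*θ/2) is -10*cos(3*θ/2)/3; evaluating from -pi to pi: ∫_{-pi}^{pi} (5) sin(3*θ/2) dθ = (0) - (0) = 0.
Directly, an antiderivative of (-5) sin(3*θ/2) is 10*cos(3*θ/2)/3; evaluating from pi to 2*pi: ∫_{pi}^{2*pi} (-5) sin(3*θ/2) dθ = (-10/3) - (0) = -10/3.
Summing the pieces and multiplying by (1/(2*pi)) gives b_3 = -7/(3*pi).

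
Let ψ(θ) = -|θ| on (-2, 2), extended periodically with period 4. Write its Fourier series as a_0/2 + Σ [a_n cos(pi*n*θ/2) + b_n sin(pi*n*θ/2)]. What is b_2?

b_2 = 1/2 ∫_{-2}^{2} ψ(θ) sin(pi*θ) dθ.
ψ is even and sin(pi*θ) is odd, so the integrand is odd over a symmetric interval and the integral vanishes.

0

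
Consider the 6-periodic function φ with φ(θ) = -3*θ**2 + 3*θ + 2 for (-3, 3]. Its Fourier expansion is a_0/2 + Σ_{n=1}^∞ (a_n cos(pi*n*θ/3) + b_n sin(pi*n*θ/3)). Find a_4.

-27/(4*pi**2)

a_4 = 1/3 ∫_{-3}^{3} φ(θ) cos(4*pi*θ/3) dθ.
Integrating by parts twice (tabular method), an antiderivative of (-3*θ**2 + 3*θ + 2) cos(4*pi*θ/3) is -9*θ**2*sin(4*pi*θ/3)/(4*pi) + 9*θ*sin(4*pi*θ/3)/(4*pi) - 27*θ*cos(4*pi*θ/3)/(8*pi**2) + 81*sin(4*pi*θ/3)/(32*pi**3) + 3*sin(4*pi*θ/3)/(2*pi) + 27*cos(4*pi*θ/3)/(16*pi**2); evaluating from -3 to 3: ∫_{-3}^{3} (-3*θ**2 + 3*θ + 2) cos(4*pi*θ/3) dθ = (-135/(16*pi**2)) - (189/(16*pi**2)) = -81/(4*pi**2).
Hence a_4 = (1/3)·(-81/(4*pi**2)) = -27/(4*pi**2).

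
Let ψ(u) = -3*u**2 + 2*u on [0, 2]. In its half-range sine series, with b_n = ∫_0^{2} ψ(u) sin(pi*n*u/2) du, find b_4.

4/pi

b_4 = ∫_0^{2} (-3*u**2 + 2*u) sin(2*pi*u) du.
Integrating by parts twice (tabular method), an antiderivative of (-3*u**2 + 2*u) sin(2*pi*u) is 3*u**2*cos(2*pi*u)/(2*pi) - 3*u*sin(2*pi*u)/(2*pi**2) - u*cos(2*pi*u)/pi + sin(2*pi*u)/(2*pi**2) - 3*cos(2*pi*u)/(4*pi**3); evaluating from 0 to 2: ∫_{0}^{2} (-3*u**2 + 2*u) sin(2*pi*u) du = (-3/(4*pi**3) + 4/pi) - (-3/(4*pi**3)) = 4/pi.
Hence b_4 = 4/pi.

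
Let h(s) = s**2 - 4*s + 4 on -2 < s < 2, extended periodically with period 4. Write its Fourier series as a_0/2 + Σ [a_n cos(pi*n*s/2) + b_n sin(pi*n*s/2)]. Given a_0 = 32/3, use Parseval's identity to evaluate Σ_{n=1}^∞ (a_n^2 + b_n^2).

Parseval: a_0^2/2 + Σ_{n≥1} (a_n^2+b_n^2) = 1/2 ∫_{-2}^{2} h(s)^2 ds = 512/5.
Subtract a_0^2/2 = 512/9: Σ (a_n^2+b_n^2) = 2048/45.

2048/45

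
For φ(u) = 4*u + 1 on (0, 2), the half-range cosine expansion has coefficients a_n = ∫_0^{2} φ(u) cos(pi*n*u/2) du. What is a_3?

-32/(9*pi**2)

a_3 = ∫_0^{2} (4*u + 1) cos(3*pi*u/2) du.
Integrating by parts (boundary term plus one more integral), an antiderivative of (4*u + 1) cos(3*pi*u/2) is 8*u*sin(3*pi*u/2)/(3*pi) + 2*sin(3*pi*u/2)/(3*pi) + 16*cos(3*pi*u/2)/(9*pi**2); evaluating from 0 to 2: ∫_{0}^{2} (4*u + 1) cos(3*pi*u/2) du = (-16/(9*pi**2)) - (16/(9*pi**2)) = -32/(9*pi**2).
Hence a_3 = -32/(9*pi**2).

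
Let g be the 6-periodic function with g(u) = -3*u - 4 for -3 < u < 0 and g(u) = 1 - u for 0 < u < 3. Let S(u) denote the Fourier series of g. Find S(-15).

u = -15 differs from u = -3 by -2 full period(s), and the series is 6-periodic.
At u = -3 the one-sided limits are g(-3^-) = -2 and g(-3^+) = 5.
By Dirichlet's theorem the series converges to their average, [(-2) + (5)]/2 = 3/2.

3/2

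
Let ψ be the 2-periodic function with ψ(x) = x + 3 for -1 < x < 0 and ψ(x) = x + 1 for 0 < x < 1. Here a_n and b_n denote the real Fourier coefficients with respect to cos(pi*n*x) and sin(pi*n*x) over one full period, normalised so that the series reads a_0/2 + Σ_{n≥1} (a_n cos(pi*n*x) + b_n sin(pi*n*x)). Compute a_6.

0

a_6 = ∫_{-1}^{1} ψ(x) cos(6*pi*x) dx.
Split the integral at the breakpoints.
Integrating by parts (boundary term plus one more integral), an antiderivative of (x + 3) cos(6*pi*x) is x*sin(6*pi*x)/(6*pi) + sin(6*pi*x)/(2*pi) + cos(6*pi*x)/(36*pi**2); evaluating from -1 to 0: ∫_{-1}^{0} (x + 3) cos(6*pi*x) dx = (1/(36*pi**2)) - (1/(36*pi**2)) = 0.
Integrating by parts (boundary term plus one more integral), an antiderivative of (x + 1) cos(6*pi*x) is x*sin(6*pi*x)/(6*pi) + sin(6*pi*x)/(6*pi) + cos(6*pi*x)/(36*pi**2); evaluating from 0 to 1: ∫_{0}^{1} (x + 1) cos(6*pi*x) dx = (1/(36*pi**2)) - (1/(36*pi**2)) = 0.
Summing the pieces gives a_6 = 0.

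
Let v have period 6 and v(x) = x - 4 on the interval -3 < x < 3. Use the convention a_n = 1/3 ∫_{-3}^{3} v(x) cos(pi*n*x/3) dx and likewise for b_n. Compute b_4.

b_4 = 1/3 ∫_{-3}^{3} v(x) sin(4*pi*x/3) dx.
Integrating by parts (boundary term plus one more integral), an antiderivative of (x - 4) sin(4*pi*x/3) is -3*x*cos(4*pi*x/3)/(4*pi) + 9*sin(4*pi*x/3)/(16*pi**2) + 3*cos(4*pi*x/3)/pi; evaluating from -3 to 3: ∫_{-3}^{3} (x - 4) sin(4*pi*x/3) dx = (3/(4*pi)) - (21/(4*pi)) = -9/(2*pi).
Hence b_4 = (1/3)·(-9/(2*pi)) = -3/(2*pi).

-3/(2*pi)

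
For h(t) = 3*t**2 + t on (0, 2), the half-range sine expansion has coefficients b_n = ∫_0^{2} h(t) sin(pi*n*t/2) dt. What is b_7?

b_7 = ∫_0^{2} (3*t**2 + t) sin(7*pi*t/2) dt.
Integrating by parts twice (tabular method), an antiderivative of (3*t**2 + t) sin(7*pi*t/2) is -6*t**2*cos(7*pi*t/2)/(7*pi) + 24*t*sin(7*pi*t/2)/(49*pi**2) - 2*t*cos(7*pi*t/2)/(7*pi) + 4*sin(7*pi*t/2)/(49*pi**2) + 48*cos(7*pi*t/2)/(343*pi**3); evaluating from 0 to 2: ∫_{0}^{2} (3*t**2 + t) sin(7*pi*t/2) dt = (-48/(343*pi**3) + 4/pi) - (48/(343*pi**3)) = -96/(343*pi**3) + 4/pi.
Hence b_7 = -96/(343*pi**3) + 4/pi.

-96/(343*pi**3) + 4/pi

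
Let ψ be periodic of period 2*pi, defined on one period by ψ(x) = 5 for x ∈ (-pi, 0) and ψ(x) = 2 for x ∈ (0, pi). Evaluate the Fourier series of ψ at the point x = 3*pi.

7/2

x = 3*pi differs from x = -pi by 2 full period(s), and the series is 2*pi-periodic.
At x = -pi the one-sided limits are ψ(-pi^-) = 2 and ψ(-pi^+) = 5.
By Dirichlet's theorem the series converges to their average, [(2) + (5)]/2 = 7/2.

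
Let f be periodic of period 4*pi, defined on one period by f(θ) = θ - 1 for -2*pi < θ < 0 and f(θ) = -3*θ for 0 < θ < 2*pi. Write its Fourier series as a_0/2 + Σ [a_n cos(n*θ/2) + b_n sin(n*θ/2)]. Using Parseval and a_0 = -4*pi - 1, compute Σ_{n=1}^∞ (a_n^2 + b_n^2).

-2*pi + 1/2 + 16*pi**2/3

Parseval: a_0^2/2 + Σ_{n≥1} (a_n^2+b_n^2) = (1/(2*pi)) ∫_{-2*pi}^{2*pi} f(θ)^2 dθ = 1 + 2*pi + 40*pi**2/3.
Subtract a_0^2/2 = (1 + 4*pi)**2/2: Σ (a_n^2+b_n^2) = -2*pi + 1/2 + 16*pi**2/3.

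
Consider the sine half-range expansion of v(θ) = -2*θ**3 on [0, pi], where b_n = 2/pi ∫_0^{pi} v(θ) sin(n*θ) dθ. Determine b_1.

b_1 = 2/pi ∫_0^{pi} (-2*θ**3) sin(θ) dθ.
Integrating by parts three times (tabular method), an antiderivative of (-2*θ**3) sin(θ) is 2*θ**3*cos(θ) - 6*θ**2*sin(θ) - 12*θ*cos(θ) + 12*sin(θ); evaluating from 0 to pi: ∫_{0}^{pi} (-2*θ**3) sin(θ) dθ = (2*pi*(6 - pi**2)) - (0) = 2*pi*(6 - pi**2).
Hence b_1 = (2/pi)·(2*pi*(6 - pi**2)) = 24 - 4*pi**2.

24 - 4*pi**2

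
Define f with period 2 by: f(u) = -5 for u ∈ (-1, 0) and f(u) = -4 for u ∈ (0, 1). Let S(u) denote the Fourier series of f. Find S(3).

-9/2

u = 3 differs from u = -1 by 2 full period(s), and the series is 2-periodic.
At u = -1 the one-sided limits are f(-1^-) = -4 and f(-1^+) = -5.
By Dirichlet's theorem the series converges to their average, [(-4) + (-5)]/2 = -9/2.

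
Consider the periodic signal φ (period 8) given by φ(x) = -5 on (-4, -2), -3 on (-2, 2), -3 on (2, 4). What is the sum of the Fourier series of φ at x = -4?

-4

At x = -4 the one-sided limits are φ(-4^-) = -3 and φ(-4^+) = -5.
By Dirichlet's theorem the series converges to their average, [(-3) + (-5)]/2 = -4.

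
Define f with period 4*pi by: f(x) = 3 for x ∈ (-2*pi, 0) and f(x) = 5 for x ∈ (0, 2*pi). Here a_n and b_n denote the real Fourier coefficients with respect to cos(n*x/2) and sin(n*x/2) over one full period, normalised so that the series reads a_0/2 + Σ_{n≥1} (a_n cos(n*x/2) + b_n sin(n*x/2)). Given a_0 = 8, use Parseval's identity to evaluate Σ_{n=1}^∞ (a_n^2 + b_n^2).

Parseval: a_0^2/2 + Σ_{n≥1} (a_n^2+b_n^2) = (1/(2*pi)) ∫_{-2*pi}^{2*pi} f(x)^2 dx = 34.
Subtract a_0^2/2 = 32: Σ (a_n^2+b_n^2) = 2.

2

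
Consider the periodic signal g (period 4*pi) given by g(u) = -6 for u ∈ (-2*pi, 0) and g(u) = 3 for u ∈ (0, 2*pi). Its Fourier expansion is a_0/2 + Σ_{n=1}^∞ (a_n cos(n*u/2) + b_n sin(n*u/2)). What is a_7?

a_7 = (1/(2*pi)) ∫_{-2*pi}^{2*pi} g(u) cos(7*u/2) du.
Split the integral at the breakpoints.
Directly, an antiderivative of (-6) cos(7*u/2) is -12*sin(7*u/2)/7; evaluating from -2*pi to 0: ∫_{-2*pi}^{0} (-6) cos(7*u/2) du = (0) - (0) = 0.
Directly, an antiderivative of (3) cos(7*u/2) is 6*sin(7*u/2)/7; evaluating from 0 to 2*pi: ∫_{0}^{2*pi} (3) cos(7*u/2) du = (0) - (0) = 0.
Summing the pieces and multiplying by (1/(2*pi)) gives a_7 = 0.

0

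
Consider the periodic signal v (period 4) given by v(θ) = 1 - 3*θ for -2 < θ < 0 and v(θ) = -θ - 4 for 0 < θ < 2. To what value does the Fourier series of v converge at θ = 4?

θ = 4 differs from θ = 0 by 1 full period(s), and the series is 4-periodic.
At θ = 0 the one-sided limits are v(0^-) = 1 and v(0^+) = -4.
By Dirichlet's theorem the series converges to their average, [(1) + (-4)]/2 = -3/2.

-3/2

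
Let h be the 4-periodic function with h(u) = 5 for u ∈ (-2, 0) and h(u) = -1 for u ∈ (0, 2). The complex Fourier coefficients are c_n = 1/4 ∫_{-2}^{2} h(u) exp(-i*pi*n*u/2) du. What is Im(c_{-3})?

-2/pi

Since h is real-valued, Im(c_{-3}) = -1/4 ∫_{-2}^{2} h(u) sin(-3*pi*u/2) du = b_{3}/2.
Split the integral at the breakpoints.
Directly, an antiderivative of (5) sin(-3*pi*u/2) is 10*cos(3*pi*u/2)/(3*pi); evaluating from -2 to 0: ∫_{-2}^{0} (5) sin(-3*pi*u/2) du = (10/(3*pi)) - (-10/(3*pi)) = 20/(3*pi).
Directly, an antiderivative of (-1) sin(-3*pi*u/2) is -2*cos(3*pi*u/2)/(3*pi); evaluating from 0 to 2: ∫_{0}^{2} (-1) sin(-3*pi*u/2) du = (2/(3*pi)) - (-2/(3*pi)) = 4/(3*pi).
So ∫_{-2}^{2} h(u) sin(-3*pi*u/2) du = 8/pi.
Hence Im(c_{-3}) = (-1/4)·(8/pi) = -2/pi.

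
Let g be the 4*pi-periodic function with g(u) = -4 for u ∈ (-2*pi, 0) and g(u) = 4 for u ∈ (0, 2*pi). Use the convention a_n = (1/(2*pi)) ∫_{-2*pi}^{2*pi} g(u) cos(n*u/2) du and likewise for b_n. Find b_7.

16/(7*pi)

b_7 = (1/(2*pi)) ∫_{-2*pi}^{2*pi} g(u) sin(7*u/2) du.
g is odd and sin(7*u/2) is odd, so the integrand is even and b_7 = 1/pi ∫_0^{2*pi} g(u) sin(7*u/2) du.
Directly, an antiderivative of (4) sin(7*u/2) is -8*cos(7*u/2)/7; evaluating from 0 to 2*pi: ∫_{0}^{2*pi} (4) sin(7*u/2) du = (8/7) - (-8/7) = 16/7.
Hence b_7 = (1/pi)·(16/7) = 16/(7*pi).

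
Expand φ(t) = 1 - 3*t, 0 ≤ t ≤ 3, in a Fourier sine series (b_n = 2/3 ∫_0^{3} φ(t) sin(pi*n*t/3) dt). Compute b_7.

-2/pi

b_7 = 2/3 ∫_0^{3} (1 - 3*t) sin(7*pi*t/3) dt.
Integrating by parts (boundary term plus one more integral), an antiderivative of (1 - 3*t) sin(7*pi*t/3) is 9*t*cos(7*pi*t/3)/(7*pi) - 27*sin(7*pi*t/3)/(49*pi**2) - 3*cos(7*pi*t/3)/(7*pi); evaluating from 0 to 3: ∫_{0}^{3} (1 - 3*t) sin(7*pi*t/3) dt = (-24/(7*pi)) - (-3/(7*pi)) = -3/pi.
Hence b_7 = (2/3)·(-3/pi) = -2/pi.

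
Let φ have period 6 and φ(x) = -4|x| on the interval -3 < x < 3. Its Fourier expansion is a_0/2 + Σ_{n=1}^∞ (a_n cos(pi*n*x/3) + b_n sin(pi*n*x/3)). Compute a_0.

a_0 = 1/3 ∫_{-3}^{3} φ(x) dx = 1/3 · (-36) = -12.

-12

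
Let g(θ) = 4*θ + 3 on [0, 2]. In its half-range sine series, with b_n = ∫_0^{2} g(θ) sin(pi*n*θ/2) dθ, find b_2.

-8/pi

b_2 = ∫_0^{2} (4*θ + 3) sin(pi*θ) dθ.
Integrating by parts (boundary term plus one more integral), an antiderivative of (4*θ + 3) sin(pi*θ) is -4*θ*cos(pi*θ)/pi + 4*sin(pi*θ)/pi**2 - 3*cos(pi*θ)/pi; evaluating from 0 to 2: ∫_{0}^{2} (4*θ + 3) sin(pi*θ) dθ = (-11/pi) - (-3/pi) = -8/pi.
Hence b_2 = -8/pi.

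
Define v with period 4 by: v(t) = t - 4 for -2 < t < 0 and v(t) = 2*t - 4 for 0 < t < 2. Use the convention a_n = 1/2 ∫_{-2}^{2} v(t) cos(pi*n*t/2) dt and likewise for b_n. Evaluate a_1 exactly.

a_1 = 1/2 ∫_{-2}^{2} v(t) cos(pi*t/2) dt.
Split the integral at the breakpoints.
Integrating by parts (boundary term plus one more integral), an antiderivative of (t - 4) cos(pi*t/2) is 2*t*sin(pi*t/2)/pi - 8*sin(pi*t/2)/pi + 4*cos(pi*t/2)/pi**2; evaluating from -2 to 0: ∫_{-2}^{0} (t - 4) cos(pi*t/2) dt = (4/pi**2) - (-4/pi**2) = 8/pi**2.
Integrating by parts (boundary term plus one more integral), an antiderivative of (2*t - 4) cos(pi*t/2) is 4*t*sin(pi*t/2)/pi - 8*sin(pi*t/2)/pi + 8*cos(pi*t/2)/pi**2; evaluating from 0 to 2: ∫_{0}^{2} (2*t - 4) cos(pi*t/2) dt = (-8/pi**2) - (8/pi**2) = -16/pi**2.
Summing the pieces and multiplying by (1/2) gives a_1 = -4/pi**2.

-4/pi**2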